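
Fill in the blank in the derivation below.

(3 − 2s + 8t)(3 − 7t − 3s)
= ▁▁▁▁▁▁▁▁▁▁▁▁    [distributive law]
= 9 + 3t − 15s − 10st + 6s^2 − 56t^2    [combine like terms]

By distributive law:

9 − 21t − 9s − 6s + 14st + 6s^2 + 24t − 56t^2 − 24st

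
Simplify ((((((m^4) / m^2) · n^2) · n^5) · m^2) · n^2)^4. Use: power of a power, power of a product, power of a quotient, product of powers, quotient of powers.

((((((m^4) / m^2) · n^2) · n^5) · m^2) · n^2)^4
= ((((((m^4) / m^2) · n^2) · n^5) · m^2)^4) · ((n^2)^4)    [power of a product]
= ((((((m^4) / m^2) · n^2) · n^5)^4) · ((m^2)^4)) · ((n^2)^4)    [power of a product]
= ((((((m^4) / m^2) · n^2)^4) · ((n^5)^4)) · ((m^2)^4)) · ((n^2)^4)    [power of a product]
= ((((((m^4) / m^2)^4) · ((n^2)^4)) · ((n^5)^4)) · ((m^2)^4)) · ((n^2)^4)    [power of a product]
= ((((((m^4)^4) / ((m^2)^4)) · ((n^2)^4)) · ((n^5)^4)) · ((m^2)^4)) · ((n^2)^4)    [power of a quotient]
= (((((m^16) / ((m^2)^4)) · ((n^2)^4)) · ((n^5)^4)) · ((m^2)^4)) · ((n^2)^4)    [power of a power]
= ((((m^16 / m^8) · ((n^2)^4)) · ((n^5)^4)) · ((m^2)^4)) · ((n^2)^4)    [power of a power]
= (((m^8 · ((n^2)^4)) · ((n^5)^4)) · ((m^2)^4)) · ((n^2)^4)    [quotient of powers]
= (((m^8 · n^8) · ((n^5)^4)) · ((m^2)^4)) · ((n^2)^4)    [power of a power]
= (((m^8 · n^8) · n^20) · ((m^2)^4)) · ((n^2)^4)    [power of a power]
= (((m^8 · n^8) · n^20) · m^8) · ((n^2)^4)    [power of a power]
= (((m^8 · n^8) · n^20) · m^8) · n^8    [power of a power]
= m^16n^36    [product of powers]

m^16n^36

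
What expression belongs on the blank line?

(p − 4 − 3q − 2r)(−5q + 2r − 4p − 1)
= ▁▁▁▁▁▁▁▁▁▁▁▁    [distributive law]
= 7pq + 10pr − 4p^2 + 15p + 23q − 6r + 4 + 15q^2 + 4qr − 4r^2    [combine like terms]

By distributive law:

−5pq + 2pr − 4p^2 − p + 20q − 8r + 16p + 4 + 15q^2 − 6qr + 12pq + 3q + 10qr − 4r^2 + 8pr + 2r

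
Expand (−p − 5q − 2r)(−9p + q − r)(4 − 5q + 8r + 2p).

(−p − 5q − 2r)(−9p + q − r)(4 − 5q + 8r + 2p)
= (9p^2 − pq + pr + 45pq − 5q^2 + 5qr + 18pr − 2qr + 2r^2)(4 − 5q + 8r + 2p)    [distributive law]
= (9p^2 + 44pq + 19pr − 5q^2 + 3qr + 2r^2)(4 − 5q + 8r + 2p)    [combine like terms]
= 36p^2 − 45p^2q + 72p^2r + 18p^3 + 176pq − 220pq^2 + 352pqr + 88p^2q + 76pr − 95pqr + 152pr^2 + 38p^2r − 20q^2 + 25q^3 − 40q^2r − 10pq^2 + 12qr − 15q^2r + 24qr^2 + 6pqr + 8r^2 − 10qr^2 + 16r^3 + 4pr^2    [distributive law]
= 36p^2 + 43p^2q + 110p^2r + 18p^3 + 176pq − 230pq^2 + 263pqr + 76pr + 156pr^2 − 20q^2 + 25q^3 − 55q^2r + 12qr + 14qr^2 + 8r^2 + 16r^3    [combine like terms]

36p^2 + 43p^2q + 110p^2r + 18p^3 + 176pq − 230pq^2 + 263pqr + 76pr + 156pr^2 − 20q^2 + 25q^3 − 55q^2r + 12qr + 14qr^2 + 8r^2 + 16r^3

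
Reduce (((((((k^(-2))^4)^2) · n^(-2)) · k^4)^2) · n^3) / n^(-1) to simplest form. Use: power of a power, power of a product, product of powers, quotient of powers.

k^(-24)

(((((((k^(-2))^4)^2) · n^(-2)) · k^4)^2) · n^3) / n^(-1)
= (((((((k^(-2))^4)^2) · n^(-2))^2) · ((k^4)^2)) · n^3) / n^(-1)    [power of a product]
= (((((((k^(-2))^4)^2)^2) · ((n^(-2))^2)) · ((k^4)^2)) · n^3) / n^(-1)    [power of a product]
= ((((((k^(-2))^4)^4) · ((n^(-2))^2)) · ((k^4)^2)) · n^3) / n^(-1)    [power of a power]
= (((((k^(-2))^16) · ((n^(-2))^2)) · ((k^4)^2)) · n^3) / n^(-1)    [power of a power]
= (((k^(-32) · ((n^(-2))^2)) · ((k^4)^2)) · n^3) / n^(-1)    [power of a power]
= (((k^(-32) · n^(-4)) · ((k^4)^2)) · n^3) / n^(-1)    [power of a power]
= (((k^(-32) · n^(-4)) · k^8) · n^3) / n^(-1)    [power of a power]
= k^(-24)    [quotient of powers; product of powers]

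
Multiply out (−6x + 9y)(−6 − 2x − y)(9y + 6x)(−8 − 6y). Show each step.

(−6x + 9y)(−6 − 2x − y)(9y + 6x)(−8 − 6y)
= (36x + 12x^2 + 6xy − 54y − 18xy − 9y^2)(9y + 6x)(−8 − 6y)    [distributive law]
= (36x + 12x^2 − 12xy − 54y − 9y^2)(9y + 6x)(−8 − 6y)    [combine like terms]
= (324xy + 216x^2 + 108x^2y + 72x^3 − 108xy^2 − 72x^2y − 486y^2 − 324xy − 81y^3 − 54xy^2)(−8 − 6y)    [distributive law]
= (216x^2 + 36x^2y + 72x^3 − 162xy^2 − 486y^2 − 81y^3)(−8 − 6y)    [combine like terms]
= −1728x^2 − 1296x^2y − 288x^2y − 216x^2y^2 − 576x^3 − 432x^3y + 1296xy^2 + 972xy^3 + 3888y^2 + 2916y^3 + 648y^3 + 486y^4    [distributive law]
= −1728x^2 − 1584x^2y − 216x^2y^2 − 576x^3 − 432x^3y + 1296xy^2 + 972xy^3 + 3888y^2 + 3564y^3 + 486y^4    [combine like terms]

−1728x^2 − 1584x^2y − 216x^2y^2 − 576x^3 − 432x^3y + 1296xy^2 + 972xy^3 + 3888y^2 + 3564y^3 + 486y^4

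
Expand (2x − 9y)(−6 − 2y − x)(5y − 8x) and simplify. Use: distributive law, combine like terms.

(2x − 9y)(−6 − 2y − x)(5y − 8x)
= (−12x − 4xy − 2x^2 + 54y + 18y^2 + 9xy)(5y − 8x)    [distributive law]
= (−12x + 5xy − 2x^2 + 54y + 18y^2)(5y − 8x)    [combine like terms]
= −60xy + 96x^2 + 25xy^2 − 40x^2y − 10x^2y + 16x^3 + 270y^2 − 432xy + 90y^3 − 144xy^2    [distributive law]
= −492xy + 96x^2 − 119xy^2 − 50x^2y + 16x^3 + 270y^2 + 90y^3    [combine like terms]

−492xy + 96x^2 − 119xy^2 − 50x^2y + 16x^3 + 270y^2 + 90y^3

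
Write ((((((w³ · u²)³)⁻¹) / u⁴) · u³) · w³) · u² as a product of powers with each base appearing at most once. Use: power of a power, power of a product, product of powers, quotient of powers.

u⁻⁵w⁻⁶

((((((w³ · u²)³)⁻¹) / u⁴) · u³) · w³) · u²
= (((((w³ · u²)⁻³) / u⁴) · u³) · w³) · u²    [power of a power]
= ((((((w³)⁻³) · ((u²)⁻³)) / u⁴) · u³) · w³) · u²    [power of a product]
= ((((w⁻⁹ · ((u²)⁻³)) / u⁴) · u³) · w³) · u²    [power of a power]
= ((((w⁻⁹ · u⁻⁶) / u⁴) · u³) · w³) · u²    [power of a power]
= u⁻⁵w⁻⁶    [quotient of powers; product of powers]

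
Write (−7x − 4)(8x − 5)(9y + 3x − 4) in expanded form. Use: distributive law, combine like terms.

−504x^2y − 168x^3 + 233x^2 + 27xy + 48x + 180y − 80

(−7x − 4)(8x − 5)(9y + 3x − 4)
= (−56x^2 + 35x − 32x + 20)(9y + 3x − 4)    [distributive law]
= (−56x^2 + 3x + 20)(9y + 3x − 4)    [combine like terms]
= −504x^2y − 168x^3 + 224x^2 + 27xy + 9x^2 − 12x + 180y + 60x − 80    [distributive law]
= −504x^2y − 168x^3 + 233x^2 + 27xy + 48x + 180y − 80    [combine like terms]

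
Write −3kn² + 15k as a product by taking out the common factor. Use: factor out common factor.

−3kn² + 15k
= 3(−kn² + 5k)    [factor out 3]
= 3k(−n² + 5)    [factor out k]

3k(−n² + 5)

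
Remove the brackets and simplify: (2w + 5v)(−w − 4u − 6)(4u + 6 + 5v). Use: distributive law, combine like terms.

(2w + 5v)(−w − 4u − 6)(4u + 6 + 5v)
= (−2w^2 − 8uw − 12w − 5vw − 20uv − 30v)(4u + 6 + 5v)    [distributive law]
= −8uw^2 − 12w^2 − 10vw^2 − 32u^2w − 48uw − 40uvw − 48uw − 72w − 60vw − 20uvw − 30vw − 25v^2w − 80u^2v − 120uv − 100uv^2 − 120uv − 180v − 150v^2    [distributive law]
= −8uw^2 − 12w^2 − 10vw^2 − 32u^2w − 96uw − 60uvw − 72w − 90vw − 25v^2w − 80u^2v − 240uv − 100uv^2 − 180v − 150v^2    [combine like terms]

−8uw^2 − 12w^2 − 10vw^2 − 32u^2w − 96uw − 60uvw − 72w − 90vw − 25v^2w − 80u^2v − 240uv − 100uv^2 − 180v − 150v^2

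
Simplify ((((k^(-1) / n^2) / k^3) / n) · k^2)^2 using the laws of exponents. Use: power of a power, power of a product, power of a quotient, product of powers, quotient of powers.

k^(-4)n^(-6)

((((k^(-1) / n^2) / k^3) / n) · k^2)^2
= ((((k^(-1) / n^2) / k^3) / n)^2) · ((k^2)^2)    [power of a product]
= ((((k^(-1) / n^2) / k^3)^2) / (n^2)) · ((k^2)^2)    [power of a quotient]
= ((((k^(-1) / n^2)^2) / ((k^3)^2)) / (n^2)) · ((k^2)^2)    [power of a quotient]
= (((((k^(-1))^2) / ((n^2)^2)) / ((k^3)^2)) / (n^2)) · ((k^2)^2)    [power of a quotient]
= (((k^(-2) / ((n^2)^2)) / ((k^3)^2)) / (n^2)) · ((k^2)^2)    [power of a power]
= (((k^(-2) / n^4) / ((k^3)^2)) / (n^2)) · ((k^2)^2)    [power of a power]
= (((k^(-2) / n^4) / k^6) / (n^2)) · ((k^2)^2)    [power of a power]
= (((k^(-2) / n^4) / k^6) / n^2) · k^4    [power of a power]
= k^(-4)n^(-6)    [quotient of powers; product of powers]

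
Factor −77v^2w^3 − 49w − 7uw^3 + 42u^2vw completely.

−77v^2w^3 − 49w − 7uw^3 + 42u^2vw
= 7(−11v^2w^3 − 7w − uw^3 + 6u^2vw)    [factor out 7]
= 7w(−11v^2w^2 − 7 − uw^2 + 6u^2v)    [factor out w]

7w(−11v^2w^2 − 7 − uw^2 + 6u^2v)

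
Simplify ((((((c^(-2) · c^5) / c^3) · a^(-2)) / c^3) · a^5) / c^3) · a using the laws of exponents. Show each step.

a^4c^(-6)

((((((c^(-2) · c^5) / c^3) · a^(-2)) / c^3) · a^5) / c^3) · a
= (((((c^3 / c^3) · a^(-2)) / c^3) · a^5) / c^3) · a    [product of powers]
= ((((c^0 · a^(-2)) / c^3) · a^5) / c^3) · a    [quotient of powers]
= a^4c^(-6)    [quotient of powers; product of powers]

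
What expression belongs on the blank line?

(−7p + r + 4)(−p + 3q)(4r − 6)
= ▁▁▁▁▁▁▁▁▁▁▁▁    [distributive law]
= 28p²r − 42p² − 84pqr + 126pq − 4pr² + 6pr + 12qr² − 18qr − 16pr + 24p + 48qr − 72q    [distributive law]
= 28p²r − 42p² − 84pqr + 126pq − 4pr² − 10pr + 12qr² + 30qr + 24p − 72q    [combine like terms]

By distributive law:

(7p² − 21pq − pr + 3qr − 4p + 12q)(4r − 6)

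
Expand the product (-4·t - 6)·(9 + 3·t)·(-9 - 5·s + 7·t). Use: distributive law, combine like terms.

108·t + 270·s·t - 270·t^2 + 60·s·t^2 - 84·t^3 + 486 + 270·s

(-4·t - 6)·(9 + 3·t)·(-9 - 5·s + 7·t)
= (-36·t - 12·t^2 - 54 - 18·t)·(-9 - 5·s + 7·t)    [distributive law]
= (-54·t - 12·t^2 - 54)·(-9 - 5·s + 7·t)    [combine like terms]
= 486·t + 270·s·t - 378·t^2 + 108·t^2 + 60·s·t^2 - 84·t^3 + 486 + 270·s - 378·t    [distributive law]
= 108·t + 270·s·t - 270·t^2 + 60·s·t^2 - 84·t^3 + 486 + 270·s    [combine like terms]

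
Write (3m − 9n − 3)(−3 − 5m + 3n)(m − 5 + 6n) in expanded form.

81m² − 21m − 216mn − 15m³ − 36m²n + 297mn² − 36n + 243n² − 162n³ − 45

(3m − 9n − 3)(−3 − 5m + 3n)(m − 5 + 6n)
= (−9m − 15m² + 9mn + 27n + 45mn − 27n² + 9 + 15m − 9n)(m − 5 + 6n)    [distributive law]
= (6m − 15m² + 54mn + 18n − 27n² + 9)(m − 5 + 6n)    [combine like terms]
= 6m² − 30m + 36mn − 15m³ + 75m² − 90m²n + 54m²n − 270mn + 324mn² + 18mn − 90n + 108n² − 27mn² + 135n² − 162n³ + 9m − 45 + 54n    [distributive law]
= 81m² − 21m − 216mn − 15m³ − 36m²n + 297mn² − 36n + 243n² − 162n³ − 45    [combine like terms]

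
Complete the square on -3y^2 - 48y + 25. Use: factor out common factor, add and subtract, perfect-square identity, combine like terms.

-3(y + 8)^2 + 217

-3y^2 - 48y + 25
= -3(y^2 + 16y) + 25    [factor out -3 from the y-terms]
= -3(y^2 + 16y + 64 - 64) + 25    [add and subtract 64 inside the bracket]
= -3(y + 8)^2 + 192 + 25    [perfect-square identity]
= -3(y + 8)^2 + 217    [combine constants]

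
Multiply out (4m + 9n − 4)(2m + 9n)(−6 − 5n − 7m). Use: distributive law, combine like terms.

(4m + 9n − 4)(2m + 9n)(−6 − 5n − 7m)
= (8m² + 36mn + 18mn + 81n² − 8m − 36n)(−6 − 5n − 7m)    [distributive law]
= (8m² + 54mn + 81n² − 8m − 36n)(−6 − 5n − 7m)    [combine like terms]
= −48m² − 40m²n − 56m³ − 324mn − 270mn² − 378m²n − 486n² − 405n³ − 567mn² + 48m + 40mn + 56m² + 216n + 180n² + 252mn    [distributive law]
= 8m² − 418m²n − 56m³ − 32mn − 837mn² − 306n² − 405n³ + 48m + 216n    [combine like terms]

8m² − 418m²n − 56m³ − 32mn − 837mn² − 306n² − 405n³ + 48m + 216n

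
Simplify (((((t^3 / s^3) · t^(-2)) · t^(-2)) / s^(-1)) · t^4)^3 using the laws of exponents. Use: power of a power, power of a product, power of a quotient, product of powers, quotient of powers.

(((((t^3 / s^3) · t^(-2)) · t^(-2)) / s^(-1)) · t^4)^3
= (((((t^3 / s^3) · t^(-2)) · t^(-2)) / s^(-1))^3) · ((t^4)^3)    [power of a product]
= (((((t^3 / s^3) · t^(-2)) · t^(-2))^3) / ((s^(-1))^3)) · ((t^4)^3)    [power of a quotient]
= (((((t^3 / s^3) · t^(-2))^3) · ((t^(-2))^3)) / ((s^(-1))^3)) · ((t^4)^3)    [power of a product]
= (((((t^3 / s^3)^3) · ((t^(-2))^3)) · ((t^(-2))^3)) / ((s^(-1))^3)) · ((t^4)^3)    [power of a product]
= ((((((t^3)^3) / ((s^3)^3)) · ((t^(-2))^3)) · ((t^(-2))^3)) / ((s^(-1))^3)) · ((t^4)^3)    [power of a quotient]
= ((((t^9 / ((s^3)^3)) · ((t^(-2))^3)) · ((t^(-2))^3)) / ((s^(-1))^3)) · ((t^4)^3)    [power of a power]
= ((((t^9 / s^9) · ((t^(-2))^3)) · ((t^(-2))^3)) / ((s^(-1))^3)) · ((t^4)^3)    [power of a power]
= ((((t^9 / s^9) · t^(-6)) · ((t^(-2))^3)) / ((s^(-1))^3)) · ((t^4)^3)    [power of a power]
= ((((t^9 / s^9) · t^(-6)) · t^(-6)) / ((s^(-1))^3)) · ((t^4)^3)    [power of a power]
= ((((t^9 / s^9) · t^(-6)) · t^(-6)) / s^(-3)) · ((t^4)^3)    [power of a power]
= ((((t^9 / s^9) · t^(-6)) · t^(-6)) / s^(-3)) · t^12    [power of a power]
= s^(-6)t^9    [quotient of powers; product of powers]

s^(-6)t^9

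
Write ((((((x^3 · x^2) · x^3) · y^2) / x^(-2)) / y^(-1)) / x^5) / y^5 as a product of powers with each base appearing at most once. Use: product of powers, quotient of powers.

((((((x^3 · x^2) · x^3) · y^2) / x^(-2)) / y^(-1)) / x^5) / y^5
= (((((x^5 · x^3) · y^2) / x^(-2)) / y^(-1)) / x^5) / y^5    [product of powers]
= ((((x^8 · y^2) / x^(-2)) / y^(-1)) / x^5) / y^5    [product of powers]
= x^5·y^(-2)    [quotient of powers; product of powers]

x^5·y^(-2)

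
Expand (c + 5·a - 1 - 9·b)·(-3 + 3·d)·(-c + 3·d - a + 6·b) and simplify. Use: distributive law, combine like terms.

(c + 5·a - 1 - 9·b)·(-3 + 3·d)·(-c + 3·d - a + 6·b)
= (-3·c + 3·c·d - 15·a + 15·a·d + 3 - 3·d + 27·b - 27·b·d)·(-c + 3·d - a + 6·b)    [distributive law]
= 3·c² - 9·c·d + 3·a·c - 18·b·c - 3·c²·d + 9·c·d² - 3·a·c·d + 18·b·c·d + 15·a·c - 45·a·d + 15·a² - 90·a·b - 15·a·c·d + 45·a·d² - 15·a²·d + 90·a·b·d - 3·c + 9·d - 3·a + 18·b + 3·c·d - 9·d² + 3·a·d - 18·b·d - 27·b·c + 81·b·d - 27·a·b + 162·b² + 27·b·c·d - 81·b·d² + 27·a·b·d - 162·b²·d    [distributive law]
= 3·c² - 6·c·d + 18·a·c - 45·b·c - 3·c²·d + 9·c·d² - 18·a·c·d + 45·b·c·d - 42·a·d + 15·a² - 117·a·b + 45·a·d² - 15·a²·d + 117·a·b·d - 3·c + 9·d - 3·a + 18·b - 9·d² + 63·b·d + 162·b² - 81·b·d² - 162·b²·d    [combine like terms]

3·c² - 6·c·d + 18·a·c - 45·b·c - 3·c²·d + 9·c·d² - 18·a·c·d + 45·b·c·d - 42·a·d + 15·a² - 117·a·b + 45·a·d² - 15·a²·d + 117·a·b·d - 3·c + 9·d - 3·a + 18·b - 9·d² + 63·b·d + 162·b² - 81·b·d² - 162·b²·d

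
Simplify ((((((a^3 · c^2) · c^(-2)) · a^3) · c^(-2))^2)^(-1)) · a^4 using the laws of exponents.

a^(-8)c^4

((((((a^3 · c^2) · c^(-2)) · a^3) · c^(-2))^2)^(-1)) · a^4
= (((((a^3 · c^2) · c^(-2)) · a^3) · c^(-2))^(-2)) · a^4    [power of a power]
= (((((a^3 · c^2) · c^(-2)) · a^3)^(-2)) · ((c^(-2))^(-2))) · a^4    [power of a product]
= (((((a^3 · c^2) · c^(-2))^(-2)) · ((a^3)^(-2))) · ((c^(-2))^(-2))) · a^4    [power of a product]
= (((((a^3 · c^2)^(-2)) · ((c^(-2))^(-2))) · ((a^3)^(-2))) · ((c^(-2))^(-2))) · a^4    [power of a product]
= ((((((a^3)^(-2)) · ((c^2)^(-2))) · ((c^(-2))^(-2))) · ((a^3)^(-2))) · ((c^(-2))^(-2))) · a^4    [power of a product]
= ((((a^(-6) · ((c^2)^(-2))) · ((c^(-2))^(-2))) · ((a^3)^(-2))) · ((c^(-2))^(-2))) · a^4    [power of a power]
= ((((a^(-6) · c^(-4)) · ((c^(-2))^(-2))) · ((a^3)^(-2))) · ((c^(-2))^(-2))) · a^4    [power of a power]
= ((((a^(-6) · c^(-4)) · c^4) · ((a^3)^(-2))) · ((c^(-2))^(-2))) · a^4    [power of a power]
= ((((a^(-6) · c^(-4)) · c^4) · a^(-6)) · ((c^(-2))^(-2))) · a^4    [power of a power]
= ((((a^(-6) · c^(-4)) · c^4) · a^(-6)) · c^4) · a^4    [power of a power]
= a^(-8)c^4    [product of powers]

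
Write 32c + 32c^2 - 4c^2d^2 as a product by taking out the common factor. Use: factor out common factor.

4c(8 + 8c - cd^2)

32c + 32c^2 - 4c^2d^2
= 4(8c + 8c^2 - c^2d^2)    [factor out 4]
= 4c(8 + 8c - cd^2)    [factor out c]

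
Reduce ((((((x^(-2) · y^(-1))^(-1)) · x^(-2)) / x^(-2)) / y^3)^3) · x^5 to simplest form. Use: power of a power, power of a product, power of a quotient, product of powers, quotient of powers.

x^11y^(-6)

((((((x^(-2) · y^(-1))^(-1)) · x^(-2)) / x^(-2)) / y^3)^3) · x^5
= ((((((x^(-2) · y^(-1))^(-1)) · x^(-2)) / x^(-2))^3) / ((y^3)^3)) · x^5    [power of a quotient]
= ((((((x^(-2) · y^(-1))^(-1)) · x^(-2))^3) / ((x^(-2))^3)) / ((y^3)^3)) · x^5    [power of a quotient]
= ((((((x^(-2) · y^(-1))^(-1))^3) · ((x^(-2))^3)) / ((x^(-2))^3)) / ((y^3)^3)) · x^5    [power of a product]
= (((((x^(-2) · y^(-1))^(-3)) · ((x^(-2))^3)) / ((x^(-2))^3)) / ((y^3)^3)) · x^5    [power of a power]
= ((((((x^(-2))^(-3)) · ((y^(-1))^(-3))) · ((x^(-2))^3)) / ((x^(-2))^3)) / ((y^3)^3)) · x^5    [power of a product]
= ((((x^6 · ((y^(-1))^(-3))) · ((x^(-2))^3)) / ((x^(-2))^3)) / ((y^3)^3)) · x^5    [power of a power]
= ((((x^6 · y^3) · ((x^(-2))^3)) / ((x^(-2))^3)) / ((y^3)^3)) · x^5    [power of a power]
= ((((x^6 · y^3) · x^(-6)) / ((x^(-2))^3)) / ((y^3)^3)) · x^5    [power of a power]
= ((((x^6 · y^3) · x^(-6)) / x^(-6)) / ((y^3)^3)) · x^5    [power of a power]
= ((((x^6 · y^3) · x^(-6)) / x^(-6)) / y^9) · x^5    [power of a power]
= x^11y^(-6)    [quotient of powers; product of powers]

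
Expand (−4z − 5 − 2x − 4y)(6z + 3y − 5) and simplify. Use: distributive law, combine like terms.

−24z² − 36yz − 10z + 5y + 25 − 12xz − 6xy + 10x − 12y²

(−4z − 5 − 2x − 4y)(6z + 3y − 5)
= −24z² − 12yz + 20z − 30z − 15y + 25 − 12xz − 6xy + 10x − 24yz − 12y² + 20y    [distributive law]
= −24z² − 36yz − 10z + 5y + 25 − 12xz − 6xy + 10x − 12y²    [combine like terms]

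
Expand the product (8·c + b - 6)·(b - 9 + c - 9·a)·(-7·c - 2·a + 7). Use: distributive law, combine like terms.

(8·c + b - 6)·(b - 9 + c - 9·a)·(-7·c - 2·a + 7)
= (8·b·c - 72·c + 8·c^2 - 72·a·c + b^2 - 9·b + b·c - 9·a·b - 6·b + 54 - 6·c + 54·a)·(-7·c - 2·a + 7)    [distributive law]
= (9·b·c - 78·c + 8·c^2 - 72·a·c + b^2 - 15·b - 9·a·b + 54 + 54·a)·(-7·c - 2·a + 7)    [combine like terms]
= -63·b·c^2 - 18·a·b·c + 63·b·c + 546·c^2 + 156·a·c - 546·c - 56·c^3 - 16·a·c^2 + 56·c^2 + 504·a·c^2 + 144·a^2·c - 504·a·c - 7·b^2·c - 2·a·b^2 + 7·b^2 + 105·b·c + 30·a·b - 105·b + 63·a·b·c + 18·a^2·b - 63·a·b - 378·c - 108·a + 378 - 378·a·c - 108·a^2 + 378·a    [distributive law]
= -63·b·c^2 + 45·a·b·c + 168·b·c + 602·c^2 - 726·a·c - 924·c - 56·c^3 + 488·a·c^2 + 144·a^2·c - 7·b^2·c - 2·a·b^2 + 7·b^2 - 33·a·b - 105·b + 18·a^2·b + 270·a + 378 - 108·a^2    [combine like terms]

-63·b·c^2 + 45·a·b·c + 168·b·c + 602·c^2 - 726·a·c - 924·c - 56·c^3 + 488·a·c^2 + 144·a^2·c - 7·b^2·c - 2·a·b^2 + 7·b^2 - 33·a·b - 105·b + 18·a^2·b + 270·a + 378 - 108·a^2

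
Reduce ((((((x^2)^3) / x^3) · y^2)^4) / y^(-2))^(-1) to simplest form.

x^(-12)·y^(-10)

((((((x^2)^3) / x^3) · y^2)^4) / y^(-2))^(-1)
= ((((((x^2)^3) / x^3) · y^2)^4)^(-1)) / ((y^(-2))^(-1))    [power of a quotient]
= (((((x^2)^3) / x^3) · y^2)^(-4)) / ((y^(-2))^(-1))    [power of a power]
= (((((x^2)^3) / x^3)^(-4)) · ((y^2)^(-4))) / ((y^(-2))^(-1))    [power of a product]
= (((((x^2)^3)^(-4)) / ((x^3)^(-4))) · ((y^2)^(-4))) / ((y^(-2))^(-1))    [power of a quotient]
= ((((x^2)^(-12)) / ((x^3)^(-4))) · ((y^2)^(-4))) / ((y^(-2))^(-1))    [power of a power]
= ((x^(-24) / ((x^3)^(-4))) · ((y^2)^(-4))) / ((y^(-2))^(-1))    [power of a power]
= ((x^(-24) / x^(-12)) · ((y^2)^(-4))) / ((y^(-2))^(-1))    [power of a power]
= (x^(-12) · ((y^2)^(-4))) / ((y^(-2))^(-1))    [quotient of powers]
= (x^(-12) · y^(-8)) / ((y^(-2))^(-1))    [power of a power]
= (x^(-12) · y^(-8)) / y^2    [power of a power]
= x^(-12)·y^(-10)    [quotient of powers]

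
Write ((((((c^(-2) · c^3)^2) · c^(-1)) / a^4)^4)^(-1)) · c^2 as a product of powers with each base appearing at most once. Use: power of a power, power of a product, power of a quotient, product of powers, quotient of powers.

a^16c^(-2)

((((((c^(-2) · c^3)^2) · c^(-1)) / a^4)^4)^(-1)) · c^2
= (((((c^(-2) · c^3)^2) · c^(-1)) / a^4)^(-4)) · c^2    [power of a power]
= (((((c^(-2) · c^3)^2) · c^(-1))^(-4)) / ((a^4)^(-4))) · c^2    [power of a quotient]
= (((((c^(-2) · c^3)^2)^(-4)) · ((c^(-1))^(-4))) / ((a^4)^(-4))) · c^2    [power of a product]
= ((((c^(-2) · c^3)^(-8)) · ((c^(-1))^(-4))) / ((a^4)^(-4))) · c^2    [power of a power]
= (((((c^(-2))^(-8)) · ((c^3)^(-8))) · ((c^(-1))^(-4))) / ((a^4)^(-4))) · c^2    [power of a product]
= (((c^16 · ((c^3)^(-8))) · ((c^(-1))^(-4))) / ((a^4)^(-4))) · c^2    [power of a power]
= (((c^16 · c^(-24)) · ((c^(-1))^(-4))) / ((a^4)^(-4))) · c^2    [power of a power]
= ((c^(-8) · ((c^(-1))^(-4))) / ((a^4)^(-4))) · c^2    [product of powers]
= ((c^(-8) · c^4) / ((a^4)^(-4))) · c^2    [power of a power]
= (c^(-4) / ((a^4)^(-4))) · c^2    [product of powers]
= (c^(-4) / a^(-16)) · c^2    [power of a power]
= a^16c^(-2)    [quotient of powers; product of powers]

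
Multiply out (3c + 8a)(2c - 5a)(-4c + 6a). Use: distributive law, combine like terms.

(3c + 8a)(2c - 5a)(-4c + 6a)
= (6c^2 - 15ac + 16ac - 40a^2)(-4c + 6a)    [distributive law]
= (6c^2 + ac - 40a^2)(-4c + 6a)    [combine like terms]
= -24c^3 + 36ac^2 - 4ac^2 + 6a^2c + 160a^2c - 240a^3    [distributive law]
= -24c^3 + 32ac^2 + 166a^2c - 240a^3    [combine like terms]

-24c^3 + 32ac^2 + 166a^2c - 240a^3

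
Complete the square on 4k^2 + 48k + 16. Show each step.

4(k + 6)^2 - 128

4k^2 + 48k + 16
= 4(k^2 + 12k) + 16    [factor out 4 from the k-terms]
= 4(k^2 + 12k + 36 - 36) + 16    [add and subtract 36 inside the bracket]
= 4(k + 6)^2 - 144 + 16    [perfect-square identity]
= 4(k + 6)^2 - 128    [combine constants]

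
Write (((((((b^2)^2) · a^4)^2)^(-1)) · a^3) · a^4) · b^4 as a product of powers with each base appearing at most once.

a^(-1)b^(-4)

(((((((b^2)^2) · a^4)^2)^(-1)) · a^3) · a^4) · b^4
= ((((((b^2)^2) · a^4)^(-2)) · a^3) · a^4) · b^4    [power of a power]
= ((((((b^2)^2)^(-2)) · ((a^4)^(-2))) · a^3) · a^4) · b^4    [power of a product]
= (((((b^2)^(-4)) · ((a^4)^(-2))) · a^3) · a^4) · b^4    [power of a power]
= (((b^(-8) · ((a^4)^(-2))) · a^3) · a^4) · b^4    [power of a power]
= (((b^(-8) · a^(-8)) · a^3) · a^4) · b^4    [power of a power]
= a^(-1)b^(-4)    [product of powers]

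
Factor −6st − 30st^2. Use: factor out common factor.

−6st − 30st^2
= 6(−st − 5st^2)    [factor out 6]
= 6st(−1 − 5t)    [factor out st]

6st(−1 − 5t)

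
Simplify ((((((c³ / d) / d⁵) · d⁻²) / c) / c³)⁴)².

c⁻⁸·d⁻⁶⁴

((((((c³ / d) / d⁵) · d⁻²) / c) / c³)⁴)²
= (((((c³ / d) / d⁵) · d⁻²) / c) / c³)⁸    [power of a power]
= (((((c³ / d) / d⁵) · d⁻²) / c)⁸) / ((c³)⁸)    [power of a quotient]
= (((((c³ / d) / d⁵) · d⁻²)⁸) / (c⁸)) / ((c³)⁸)    [power of a quotient]
= (((((c³ / d) / d⁵)⁸) · ((d⁻²)⁸)) / (c⁸)) / ((c³)⁸)    [power of a product]
= (((((c³ / d)⁸) / ((d⁵)⁸)) · ((d⁻²)⁸)) / (c⁸)) / ((c³)⁸)    [power of a quotient]
= ((((((c³)⁸) / (d⁸)) / ((d⁵)⁸)) · ((d⁻²)⁸)) / (c⁸)) / ((c³)⁸)    [power of a quotient]
= ((((c²⁴ / (d⁸)) / ((d⁵)⁸)) · ((d⁻²)⁸)) / (c⁸)) / ((c³)⁸)    [power of a power]
= ((((c²⁴ / d⁸) / d⁴⁰) · ((d⁻²)⁸)) / (c⁸)) / ((c³)⁸)    [power of a power]
= ((((c²⁴ / d⁸) / d⁴⁰) · d⁻¹⁶) / (c⁸)) / ((c³)⁸)    [power of a power]
= ((((c²⁴ / d⁸) / d⁴⁰) · d⁻¹⁶) / c⁸) / c²⁴    [power of a power]
= c⁻⁸·d⁻⁶⁴    [quotient of powers; product of powers]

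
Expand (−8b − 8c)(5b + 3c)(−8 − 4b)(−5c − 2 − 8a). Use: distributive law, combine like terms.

(−8b − 8c)(5b + 3c)(−8 − 4b)(−5c − 2 − 8a)
= (−40b² − 24bc − 40bc − 24c²)(−8 − 4b)(−5c − 2 − 8a)    [distributive law]
= (−40b² − 64bc − 24c²)(−8 − 4b)(−5c − 2 − 8a)    [combine like terms]
= (320b² + 160b³ + 512bc + 256b²c + 192c² + 96bc²)(−5c − 2 − 8a)    [distributive law]
= −1600b²c − 640b² − 2560ab² − 800b³c − 320b³ − 1280ab³ − 2560bc² − 1024bc − 4096abc − 1280b²c² − 512b²c − 2048ab²c − 960c³ − 384c² − 1536ac² − 480bc³ − 192bc² − 768abc²    [distributive law]
= −2112b²c − 640b² − 2560ab² − 800b³c − 320b³ − 1280ab³ − 2752bc² − 1024bc − 4096abc − 1280b²c² − 2048ab²c − 960c³ − 384c² − 1536ac² − 480bc³ − 768abc²    [combine like terms]

−2112b²c − 640b² − 2560ab² − 800b³c − 320b³ − 1280ab³ − 2752bc² − 1024bc − 4096abc − 1280b²c² − 2048ab²c − 960c³ − 384c² − 1536ac² − 480bc³ − 768abc²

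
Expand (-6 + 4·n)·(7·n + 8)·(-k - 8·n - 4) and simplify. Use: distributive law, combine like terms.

(-6 + 4·n)·(7·n + 8)·(-k - 8·n - 4)
= (-42·n - 48 + 28·n^2 + 32·n)·(-k - 8·n - 4)    [distributive law]
= (-10·n - 48 + 28·n^2)·(-k - 8·n - 4)    [combine like terms]
= 10·k·n + 80·n^2 + 40·n + 48·k + 384·n + 192 - 28·k·n^2 - 224·n^3 - 112·n^2    [distributive law]
= 10·k·n - 32·n^2 + 424·n + 48·k + 192 - 28·k·n^2 - 224·n^3    [combine like terms]

10·k·n - 32·n^2 + 424·n + 48·k + 192 - 28·k·n^2 - 224·n^3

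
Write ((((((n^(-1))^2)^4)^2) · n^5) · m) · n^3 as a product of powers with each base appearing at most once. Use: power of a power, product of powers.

((((((n^(-1))^2)^4)^2) · n^5) · m) · n^3
= (((((n^(-1))^2)^8) · n^5) · m) · n^3    [power of a power]
= ((((n^(-1))^16) · n^5) · m) · n^3    [power of a power]
= (((n^(-16)) · n^5) · m) · n^3    [power of a power]
= (n^(-11) · m) · n^3    [product of powers]
= mn^(-8)    [product of powers]

mn^(-8)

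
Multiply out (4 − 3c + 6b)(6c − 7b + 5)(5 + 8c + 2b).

205c − 18c² + 319bc + 50b − 206b² + 100 − 144c³ + 420bc² − 222b²c − 84b³

(4 − 3c + 6b)(6c − 7b + 5)(5 + 8c + 2b)
= (24c − 28b + 20 − 18c² + 21bc − 15c + 36bc − 42b² + 30b)(5 + 8c + 2b)    [distributive law]
= (9c + 2b + 20 − 18c² + 57bc − 42b²)(5 + 8c + 2b)    [combine like terms]
= 45c + 72c² + 18bc + 10b + 16bc + 4b² + 100 + 160c + 40b − 90c² − 144c³ − 36bc² + 285bc + 456bc² + 114b²c − 210b² − 336b²c − 84b³    [distributive law]
= 205c − 18c² + 319bc + 50b − 206b² + 100 − 144c³ + 420bc² − 222b²c − 84b³    [combine like terms]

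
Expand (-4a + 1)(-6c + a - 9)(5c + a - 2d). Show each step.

(-4a + 1)(-6c + a - 9)(5c + a - 2d)
= (24ac - 4a^2 + 36a - 6c + a - 9)(5c + a - 2d)    [distributive law]
= (24ac - 4a^2 + 37a - 6c - 9)(5c + a - 2d)    [combine like terms]
= 120ac^2 + 24a^2c - 48acd - 20a^2c - 4a^3 + 8a^2d + 185ac + 37a^2 - 74ad - 30c^2 - 6ac + 12cd - 45c - 9a + 18d    [distributive law]
= 120ac^2 + 4a^2c - 48acd - 4a^3 + 8a^2d + 179ac + 37a^2 - 74ad - 30c^2 + 12cd - 45c - 9a + 18d    [combine like terms]

120ac^2 + 4a^2c - 48acd - 4a^3 + 8a^2d + 179ac + 37a^2 - 74ad - 30c^2 + 12cd - 45c - 9a + 18d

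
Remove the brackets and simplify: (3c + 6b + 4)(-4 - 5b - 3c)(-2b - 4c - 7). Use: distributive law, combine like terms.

455bc + 159c^2 + 232c + 186b^2c + 150bc^2 + 36c^3 + 298b^2 + 340b + 60b^3 + 112

(3c + 6b + 4)(-4 - 5b - 3c)(-2b - 4c - 7)
= (-12c - 15bc - 9c^2 - 24b - 30b^2 - 18bc - 16 - 20b - 12c)(-2b - 4c - 7)    [distributive law]
= (-24c - 33bc - 9c^2 - 44b - 30b^2 - 16)(-2b - 4c - 7)    [combine like terms]
= 48bc + 96c^2 + 168c + 66b^2c + 132bc^2 + 231bc + 18bc^2 + 36c^3 + 63c^2 + 88b^2 + 176bc + 308b + 60b^3 + 120b^2c + 210b^2 + 32b + 64c + 112    [distributive law]
= 455bc + 159c^2 + 232c + 186b^2c + 150bc^2 + 36c^3 + 298b^2 + 340b + 60b^3 + 112    [combine like terms]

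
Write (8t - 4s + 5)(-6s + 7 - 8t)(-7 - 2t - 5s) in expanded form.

(8t - 4s + 5)(-6s + 7 - 8t)(-7 - 2t - 5s)
= (-48st + 56t - 64t² + 24s² - 28s + 32st - 30s + 35 - 40t)(-7 - 2t - 5s)    [distributive law]
= (-16st + 16t - 64t² + 24s² - 58s + 35)(-7 - 2t - 5s)    [combine like terms]
= 112st + 32st² + 80s²t - 112t - 32t² - 80st + 448t² + 128t³ + 320st² - 168s² - 48s²t - 120s³ + 406s + 116st + 290s² - 245 - 70t - 175s    [distributive law]
= 148st + 352st² + 32s²t - 182t + 416t² + 128t³ + 122s² - 120s³ + 231s - 245    [combine like terms]

148st + 352st² + 32s²t - 182t + 416t² + 128t³ + 122s² - 120s³ + 231s - 245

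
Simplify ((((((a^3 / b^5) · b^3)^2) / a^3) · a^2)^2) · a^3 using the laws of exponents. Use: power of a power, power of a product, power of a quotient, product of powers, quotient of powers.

a^13b^(-8)

((((((a^3 / b^5) · b^3)^2) / a^3) · a^2)^2) · a^3
= ((((((a^3 / b^5) · b^3)^2) / a^3)^2) · ((a^2)^2)) · a^3    [power of a product]
= ((((((a^3 / b^5) · b^3)^2)^2) / ((a^3)^2)) · ((a^2)^2)) · a^3    [power of a quotient]
= (((((a^3 / b^5) · b^3)^4) / ((a^3)^2)) · ((a^2)^2)) · a^3    [power of a power]
= (((((a^3 / b^5)^4) · ((b^3)^4)) / ((a^3)^2)) · ((a^2)^2)) · a^3    [power of a product]
= ((((((a^3)^4) / ((b^5)^4)) · ((b^3)^4)) / ((a^3)^2)) · ((a^2)^2)) · a^3    [power of a quotient]
= ((((a^12 / ((b^5)^4)) · ((b^3)^4)) / ((a^3)^2)) · ((a^2)^2)) · a^3    [power of a power]
= ((((a^12 / b^20) · ((b^3)^4)) / ((a^3)^2)) · ((a^2)^2)) · a^3    [power of a power]
= ((((a^12 / b^20) · b^12) / ((a^3)^2)) · ((a^2)^2)) · a^3    [power of a power]
= ((((a^12 / b^20) · b^12) / a^6) · ((a^2)^2)) · a^3    [power of a power]
= ((((a^12 / b^20) · b^12) / a^6) · a^4) · a^3    [power of a power]
= a^13b^(-8)    [quotient of powers; product of powers]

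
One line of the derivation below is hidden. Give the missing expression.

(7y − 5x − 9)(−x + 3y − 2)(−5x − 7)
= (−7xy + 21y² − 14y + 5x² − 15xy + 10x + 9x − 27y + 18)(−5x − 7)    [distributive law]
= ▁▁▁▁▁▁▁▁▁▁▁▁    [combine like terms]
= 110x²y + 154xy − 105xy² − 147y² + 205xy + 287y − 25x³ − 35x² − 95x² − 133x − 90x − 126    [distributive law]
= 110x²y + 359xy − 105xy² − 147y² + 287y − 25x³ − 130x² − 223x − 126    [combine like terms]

Applying combine like terms to the line above:

(−22xy + 21y² − 41y + 5x² + 19x + 18)(−5x − 7)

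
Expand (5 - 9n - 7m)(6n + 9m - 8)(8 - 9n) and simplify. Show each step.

(5 - 9n - 7m)(6n + 9m - 8)(8 - 9n)
= (30n + 45m - 40 - 54n² - 81mn + 72n - 42mn - 63m² + 56m)(8 - 9n)    [distributive law]
= (102n + 101m - 40 - 54n² - 123mn - 63m²)(8 - 9n)    [combine like terms]
= 816n - 918n² + 808m - 909mn - 320 + 360n - 432n² + 486n³ - 984mn + 1107mn² - 504m² + 567m²n    [distributive law]
= 1176n - 1350n² + 808m - 1893mn - 320 + 486n³ + 1107mn² - 504m² + 567m²n    [combine like terms]

1176n - 1350n² + 808m - 1893mn - 320 + 486n³ + 1107mn² - 504m² + 567m²n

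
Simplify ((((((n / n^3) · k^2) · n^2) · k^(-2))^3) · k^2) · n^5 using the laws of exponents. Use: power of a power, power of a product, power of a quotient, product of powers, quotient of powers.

((((((n / n^3) · k^2) · n^2) · k^(-2))^3) · k^2) · n^5
= ((((((n / n^3) · k^2) · n^2)^3) · ((k^(-2))^3)) · k^2) · n^5    [power of a product]
= ((((((n / n^3) · k^2)^3) · ((n^2)^3)) · ((k^(-2))^3)) · k^2) · n^5    [power of a product]
= ((((((n / n^3)^3) · ((k^2)^3)) · ((n^2)^3)) · ((k^(-2))^3)) · k^2) · n^5    [power of a product]
= ((((((n^3) / ((n^3)^3)) · ((k^2)^3)) · ((n^2)^3)) · ((k^(-2))^3)) · k^2) · n^5    [power of a quotient]
= (((((n^3 / n^9) · ((k^2)^3)) · ((n^2)^3)) · ((k^(-2))^3)) · k^2) · n^5    [power of a power]
= ((((n^(-6) · ((k^2)^3)) · ((n^2)^3)) · ((k^(-2))^3)) · k^2) · n^5    [quotient of powers]
= ((((n^(-6) · k^6) · ((n^2)^3)) · ((k^(-2))^3)) · k^2) · n^5    [power of a power]
= ((((n^(-6) · k^6) · n^6) · ((k^(-2))^3)) · k^2) · n^5    [power of a power]
= ((((n^(-6) · k^6) · n^6) · k^(-6)) · k^2) · n^5    [power of a power]
= k^2n^5    [product of powers]

k^2n^5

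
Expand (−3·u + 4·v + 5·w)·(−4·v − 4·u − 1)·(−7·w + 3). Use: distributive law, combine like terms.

(−3·u + 4·v + 5·w)·(−4·v − 4·u − 1)·(−7·w + 3)
= (12·u·v + 12·u^2 + 3·u − 16·v^2 − 16·u·v − 4·v − 20·v·w − 20·u·w − 5·w)·(−7·w + 3)    [distributive law]
= (−4·u·v + 12·u^2 + 3·u − 16·v^2 − 4·v − 20·v·w − 20·u·w − 5·w)·(−7·w + 3)    [combine like terms]
= 28·u·v·w − 12·u·v − 84·u^2·w + 36·u^2 − 21·u·w + 9·u + 112·v^2·w − 48·v^2 + 28·v·w − 12·v + 140·v·w^2 − 60·v·w + 140·u·w^2 − 60·u·w + 35·w^2 − 15·w    [distributive law]
= 28·u·v·w − 12·u·v − 84·u^2·w + 36·u^2 − 81·u·w + 9·u + 112·v^2·w − 48·v^2 − 32·v·w − 12·v + 140·v·w^2 + 140·u·w^2 + 35·w^2 − 15·w    [combine like terms]

28·u·v·w − 12·u·v − 84·u^2·w + 36·u^2 − 81·u·w + 9·u + 112·v^2·w − 48·v^2 − 32·v·w − 12·v + 140·v·w^2 + 140·u·w^2 + 35·w^2 − 15·w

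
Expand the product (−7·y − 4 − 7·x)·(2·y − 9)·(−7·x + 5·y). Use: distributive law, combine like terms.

28·x·y² − 70·y³ − 70·x·y + 275·y² − 252·x + 180·y + 98·x²·y − 441·x²

(−7·y − 4 − 7·x)·(2·y − 9)·(−7·x + 5·y)
= (−14·y² + 63·y − 8·y + 36 − 14·x·y + 63·x)·(−7·x + 5·y)    [distributive law]
= (−14·y² + 55·y + 36 − 14·x·y + 63·x)·(−7·x + 5·y)    [combine like terms]
= 98·x·y² − 70·y³ − 385·x·y + 275·y² − 252·x + 180·y + 98·x²·y − 70·x·y² − 441·x² + 315·x·y    [distributive law]
= 28·x·y² − 70·y³ − 70·x·y + 275·y² − 252·x + 180·y + 98·x²·y − 441·x²    [combine like terms]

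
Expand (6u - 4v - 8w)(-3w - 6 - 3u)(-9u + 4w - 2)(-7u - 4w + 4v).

234u^3w + 1848u^2w^2 + 348u^2vw + 96uw^3 - 864uvw^2 + 2676u^2w + 1344uw^2 - 1896uvw - 2520u^3 + 3120u^2v - 504u^2 + 384uw + 624uv - 1134u^4 + 1404u^3v - 240uv^2w + 192vw^3 + 192v^2w^2 + 288vw^2 + 288v^2w - 960uv^2 - 192vw - 192v^2 - 432u^2v^2 - 384w^4 - 576w^3 + 384w^2

(6u - 4v - 8w)(-3w - 6 - 3u)(-9u + 4w - 2)(-7u - 4w + 4v)
= (-18uw - 36u - 18u^2 + 12vw + 24v + 12uv + 24w^2 + 48w + 24uw)(-9u + 4w - 2)(-7u - 4w + 4v)    [distributive law]
= (6uw - 36u - 18u^2 + 12vw + 24v + 12uv + 24w^2 + 48w)(-9u + 4w - 2)(-7u - 4w + 4v)    [combine like terms]
= (-54u^2w + 24uw^2 - 12uw + 324u^2 - 144uw + 72u + 162u^3 - 72u^2w + 36u^2 - 108uvw + 48vw^2 - 24vw - 216uv + 96vw - 48v - 108u^2v + 48uvw - 24uv - 216uw^2 + 96w^3 - 48w^2 - 432uw + 192w^2 - 96w)(-7u - 4w + 4v)    [distributive law]
= (-126u^2w - 192uw^2 - 588uw + 360u^2 + 72u + 162u^3 - 60uvw + 48vw^2 + 72vw - 240uv - 48v - 108u^2v + 96w^3 + 144w^2 - 96w)(-7u - 4w + 4v)    [combine like terms]
= 882u^3w + 504u^2w^2 - 504u^2vw + 1344u^2w^2 + 768uw^3 - 768uvw^2 + 4116u^2w + 2352uw^2 - 2352uvw - 2520u^3 - 1440u^2w + 1440u^2v - 504u^2 - 288uw + 288uv - 1134u^4 - 648u^3w + 648u^3v + 420u^2vw + 240uvw^2 - 240uv^2w - 336uvw^2 - 192vw^3 + 192v^2w^2 - 504uvw - 288vw^2 + 288v^2w + 1680u^2v + 960uvw - 960uv^2 + 336uv + 192vw - 192v^2 + 756u^3v + 432u^2vw - 432u^2v^2 - 672uw^3 - 384w^4 + 384vw^3 - 1008uw^2 - 576w^3 + 576vw^2 + 672uw + 384w^2 - 384vw    [distributive law]
= 234u^3w + 1848u^2w^2 + 348u^2vw + 96uw^3 - 864uvw^2 + 2676u^2w + 1344uw^2 - 1896uvw - 2520u^3 + 3120u^2v - 504u^2 + 384uw + 624uv - 1134u^4 + 1404u^3v - 240uv^2w + 192vw^3 + 192v^2w^2 + 288vw^2 + 288v^2w - 960uv^2 - 192vw - 192v^2 - 432u^2v^2 - 384w^4 - 576w^3 + 384w^2    [combine like terms]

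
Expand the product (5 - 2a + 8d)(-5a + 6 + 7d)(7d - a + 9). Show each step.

-828ad + 127a² - 363a + 957d + 270 + 1085d² + 124a²d - 10a³ - 434ad² + 392d³

(5 - 2a + 8d)(-5a + 6 + 7d)(7d - a + 9)
= (-25a + 30 + 35d + 10a² - 12a - 14ad - 40ad + 48d + 56d²)(7d - a + 9)    [distributive law]
= (-37a + 30 + 83d + 10a² - 54ad + 56d²)(7d - a + 9)    [combine like terms]
= -259ad + 37a² - 333a + 210d - 30a + 270 + 581d² - 83ad + 747d + 70a²d - 10a³ + 90a² - 378ad² + 54a²d - 486ad + 392d³ - 56ad² + 504d²    [distributive law]
= -828ad + 127a² - 363a + 957d + 270 + 1085d² + 124a²d - 10a³ - 434ad² + 392d³    [combine like terms]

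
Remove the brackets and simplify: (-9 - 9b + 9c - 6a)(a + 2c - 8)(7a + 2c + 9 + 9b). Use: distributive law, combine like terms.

(-9 - 9b + 9c - 6a)(a + 2c - 8)(7a + 2c + 9 + 9b)
= (-9a - 18c + 72 - 9ab - 18bc + 72b + 9ac + 18c² - 72c - 6a² - 12ac + 48a)(7a + 2c + 9 + 9b)    [distributive law]
= (39a - 90c + 72 - 9ab - 18bc + 72b - 3ac + 18c² - 6a²)(7a + 2c + 9 + 9b)    [combine like terms]
= 273a² + 78ac + 351a + 351ab - 630ac - 180c² - 810c - 810bc + 504a + 144c + 648 + 648b - 63a²b - 18abc - 81ab - 81ab² - 126abc - 36bc² - 162bc - 162b²c + 504ab + 144bc + 648b + 648b² - 21a²c - 6ac² - 27ac - 27abc + 126ac² + 36c³ + 162c² + 162bc² - 42a³ - 12a²c - 54a² - 54a²b    [distributive law]
= 219a² - 579ac + 855a + 774ab - 18c² - 666c - 828bc + 648 + 1296b - 117a²b - 171abc - 81ab² + 126bc² - 162b²c + 648b² - 33a²c + 120ac² + 36c³ - 42a³    [combine like terms]

219a² - 579ac + 855a + 774ab - 18c² - 666c - 828bc + 648 + 1296b - 117a²b - 171abc - 81ab² + 126bc² - 162b²c + 648b² - 33a²c + 120ac² + 36c³ - 42a³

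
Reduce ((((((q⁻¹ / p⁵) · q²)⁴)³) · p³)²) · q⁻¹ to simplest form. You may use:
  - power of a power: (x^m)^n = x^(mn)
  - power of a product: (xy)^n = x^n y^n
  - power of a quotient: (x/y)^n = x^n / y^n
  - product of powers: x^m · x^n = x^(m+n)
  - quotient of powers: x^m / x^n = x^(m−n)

p⁻¹¹⁴q²³

((((((q⁻¹ / p⁵) · q²)⁴)³) · p³)²) · q⁻¹
= ((((((q⁻¹ / p⁵) · q²)⁴)³)²) · ((p³)²)) · q⁻¹    [power of a product]
= (((((q⁻¹ / p⁵) · q²)⁴)⁶) · ((p³)²)) · q⁻¹    [power of a power]
= ((((q⁻¹ / p⁵) · q²)²⁴) · ((p³)²)) · q⁻¹    [power of a power]
= ((((q⁻¹ / p⁵)²⁴) · ((q²)²⁴)) · ((p³)²)) · q⁻¹    [power of a product]
= (((((q⁻¹)²⁴) / ((p⁵)²⁴)) · ((q²)²⁴)) · ((p³)²)) · q⁻¹    [power of a quotient]
= (((q⁻²⁴ / ((p⁵)²⁴)) · ((q²)²⁴)) · ((p³)²)) · q⁻¹    [power of a power]
= (((q⁻²⁴ / p¹²⁰) · ((q²)²⁴)) · ((p³)²)) · q⁻¹    [power of a power]
= (((q⁻²⁴ / p¹²⁰) · q⁴⁸) · ((p³)²)) · q⁻¹    [power of a power]
= (((q⁻²⁴ / p¹²⁰) · q⁴⁸) · p⁶) · q⁻¹    [power of a power]
= p⁻¹¹⁴q²³    [quotient of powers; product of powers]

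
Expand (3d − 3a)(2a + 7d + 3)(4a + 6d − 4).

(3d − 3a)(2a + 7d + 3)(4a + 6d − 4)
= (6ad + 21d^2 + 9d − 6a^2 − 21ad − 9a)(4a + 6d − 4)    [distributive law]
= (−15ad + 21d^2 + 9d − 6a^2 − 9a)(4a + 6d − 4)    [combine like terms]
= −60a^2d − 90ad^2 + 60ad + 84ad^2 + 126d^3 − 84d^2 + 36ad + 54d^2 − 36d − 24a^3 − 36a^2d + 24a^2 − 36a^2 − 54ad + 36a    [distributive law]
= −96a^2d − 6ad^2 + 42ad + 126d^3 − 30d^2 − 36d − 24a^3 − 12a^2 + 36a    [combine like terms]

−96a^2d − 6ad^2 + 42ad + 126d^3 − 30d^2 − 36d − 24a^3 − 12a^2 + 36a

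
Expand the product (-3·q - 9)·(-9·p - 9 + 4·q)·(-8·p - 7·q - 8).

(-3·q - 9)·(-9·p - 9 + 4·q)·(-8·p - 7·q - 8)
= (27·p·q + 27·q - 12·q^2 + 81·p + 81 - 36·q)·(-8·p - 7·q - 8)    [distributive law]
= (27·p·q - 9·q - 12·q^2 + 81·p + 81)·(-8·p - 7·q - 8)    [combine like terms]
= -216·p^2·q - 189·p·q^2 - 216·p·q + 72·p·q + 63·q^2 + 72·q + 96·p·q^2 + 84·q^3 + 96·q^2 - 648·p^2 - 567·p·q - 648·p - 648·p - 567·q - 648    [distributive law]
= -216·p^2·q - 93·p·q^2 - 711·p·q + 159·q^2 - 495·q + 84·q^3 - 648·p^2 - 1296·p - 648    [combine like terms]

-216·p^2·q - 93·p·q^2 - 711·p·q + 159·q^2 - 495·q + 84·q^3 - 648·p^2 - 1296·p - 648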